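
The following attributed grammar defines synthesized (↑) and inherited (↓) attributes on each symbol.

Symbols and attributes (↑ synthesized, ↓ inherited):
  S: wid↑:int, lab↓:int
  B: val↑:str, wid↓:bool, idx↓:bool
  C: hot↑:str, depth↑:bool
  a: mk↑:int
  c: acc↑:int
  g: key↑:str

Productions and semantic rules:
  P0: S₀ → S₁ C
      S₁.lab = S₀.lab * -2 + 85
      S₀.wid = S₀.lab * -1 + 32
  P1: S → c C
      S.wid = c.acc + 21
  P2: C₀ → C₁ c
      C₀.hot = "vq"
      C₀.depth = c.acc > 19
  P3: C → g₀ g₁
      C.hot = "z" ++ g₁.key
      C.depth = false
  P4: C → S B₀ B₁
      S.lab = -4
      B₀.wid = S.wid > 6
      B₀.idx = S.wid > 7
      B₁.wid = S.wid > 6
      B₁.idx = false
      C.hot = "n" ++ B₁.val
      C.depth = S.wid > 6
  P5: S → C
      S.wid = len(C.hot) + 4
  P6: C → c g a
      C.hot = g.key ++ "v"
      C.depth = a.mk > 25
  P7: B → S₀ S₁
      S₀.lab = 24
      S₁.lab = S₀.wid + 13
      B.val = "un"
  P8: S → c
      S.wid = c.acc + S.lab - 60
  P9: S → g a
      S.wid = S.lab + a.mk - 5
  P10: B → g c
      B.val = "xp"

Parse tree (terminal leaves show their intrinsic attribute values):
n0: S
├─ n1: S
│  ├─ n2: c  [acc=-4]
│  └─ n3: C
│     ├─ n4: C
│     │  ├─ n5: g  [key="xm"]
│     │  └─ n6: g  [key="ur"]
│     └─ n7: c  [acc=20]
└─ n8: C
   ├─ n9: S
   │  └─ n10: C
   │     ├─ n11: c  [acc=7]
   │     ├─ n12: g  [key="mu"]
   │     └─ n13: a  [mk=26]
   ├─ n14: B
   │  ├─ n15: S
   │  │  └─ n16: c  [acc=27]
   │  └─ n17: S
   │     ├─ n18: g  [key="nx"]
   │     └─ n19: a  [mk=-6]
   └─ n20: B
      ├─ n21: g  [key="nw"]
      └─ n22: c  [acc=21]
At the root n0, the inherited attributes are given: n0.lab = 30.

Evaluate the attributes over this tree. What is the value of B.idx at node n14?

1. n0.lab = 30  [given at root]
2. n1.lab = 25  [S₀.lab * -2 + 85]
3. n2.acc = -4  [terminal]
4. n5.key = "xm"  [terminal]
5. n6.key = "ur"  [terminal]
6. n4.hot = "zur"  ["z" ++ g₁.key]
7. n4.depth = false  [false]
8. n7.acc = 20  [terminal]
9. n3.hot = "vq"  ["vq"]
10. n3.depth = true  [c.acc > 19]
11. n1.wid = 17  [c.acc + 21]
12. n9.lab = -4  [-4]
13. n11.acc = 7  [terminal]
14. n12.key = "mu"  [terminal]
15. n13.mk = 26  [terminal]
16. n10.hot = "muv"  [g.key ++ "v"]
17. n10.depth = true  [a.mk > 25]
18. n9.wid = 7  [len(C.hot) + 4]
19. n14.wid = true  [S.wid > 6]
20. n14.idx = false  [S.wid > 7]
21. n15.lab = 24  [24]
22. n16.acc = 27  [terminal]
23. n15.wid = -9  [c.acc + S.lab - 60]
24. n17.lab = 4  [S₀.wid + 13]
25. n18.key = "nx"  [terminal]
26. n19.mk = -6  [terminal]
27. n17.wid = -7  [S.lab + a.mk - 5]
28. n14.val = "un"  ["un"]
29. n20.wid = true  [S.wid > 6]
30. n20.idx = false  [false]
31. n21.key = "nw"  [terminal]
32. n22.acc = 21  [terminal]
33. n20.val = "xp"  ["xp"]
34. n8.hot = "nxp"  ["n" ++ B₁.val]
35. n8.depth = true  [S.wid > 6]
36. n0.wid = 2  [S₀.lab * -1 + 32]

false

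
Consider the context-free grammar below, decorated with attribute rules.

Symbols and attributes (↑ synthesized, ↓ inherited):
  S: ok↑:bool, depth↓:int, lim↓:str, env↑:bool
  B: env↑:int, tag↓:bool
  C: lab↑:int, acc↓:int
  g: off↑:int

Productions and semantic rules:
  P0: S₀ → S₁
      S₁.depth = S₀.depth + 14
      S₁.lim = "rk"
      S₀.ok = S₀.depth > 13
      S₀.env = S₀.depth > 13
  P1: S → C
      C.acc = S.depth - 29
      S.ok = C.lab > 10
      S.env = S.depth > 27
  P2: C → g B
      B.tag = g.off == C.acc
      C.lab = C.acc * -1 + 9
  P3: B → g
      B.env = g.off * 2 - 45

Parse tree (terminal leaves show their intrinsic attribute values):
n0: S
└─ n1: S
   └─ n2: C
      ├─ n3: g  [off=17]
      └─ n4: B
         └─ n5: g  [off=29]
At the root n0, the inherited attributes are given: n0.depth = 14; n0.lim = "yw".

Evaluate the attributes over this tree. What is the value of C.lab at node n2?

1. n0.depth = 14  [given at root]
2. n0.lim = "yw"  [given at root]
3. n1.depth = 28  [S₀.depth + 14]
4. n1.lim = "rk"  ["rk"]
5. n2.acc = -1  [S.depth - 29]
6. n3.off = 17  [terminal]
7. n4.tag = false  [g.off == C.acc]
8. n5.off = 29  [terminal]
9. n4.env = 13  [g.off * 2 - 45]
10. n2.lab = 10  [C.acc * -1 + 9]
11. n1.ok = false  [C.lab > 10]
12. n1.env = true  [S.depth > 27]
13. n0.ok = true  [S₀.depth > 13]
14. n0.env = true  [S₀.depth > 13]

10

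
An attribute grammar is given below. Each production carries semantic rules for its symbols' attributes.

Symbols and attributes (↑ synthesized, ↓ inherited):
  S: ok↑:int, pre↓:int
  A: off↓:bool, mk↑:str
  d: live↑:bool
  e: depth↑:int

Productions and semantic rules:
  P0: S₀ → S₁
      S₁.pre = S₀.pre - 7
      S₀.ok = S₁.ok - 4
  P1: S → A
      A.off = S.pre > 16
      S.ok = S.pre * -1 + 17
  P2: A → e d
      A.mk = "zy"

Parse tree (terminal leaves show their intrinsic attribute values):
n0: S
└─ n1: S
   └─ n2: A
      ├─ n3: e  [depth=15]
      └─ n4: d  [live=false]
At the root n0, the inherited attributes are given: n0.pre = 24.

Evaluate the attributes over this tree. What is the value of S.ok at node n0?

1. n0.pre = 24  [given at root]
2. n1.pre = 17  [S₀.pre - 7]
3. n2.off = true  [S.pre > 16]
4. n3.depth = 15  [terminal]
5. n4.live = false  [terminal]
6. n2.mk = "zy"  ["zy"]
7. n1.ok = 0  [S.pre * -1 + 17]
8. n0.ok = -4  [S₁.ok - 4]

-4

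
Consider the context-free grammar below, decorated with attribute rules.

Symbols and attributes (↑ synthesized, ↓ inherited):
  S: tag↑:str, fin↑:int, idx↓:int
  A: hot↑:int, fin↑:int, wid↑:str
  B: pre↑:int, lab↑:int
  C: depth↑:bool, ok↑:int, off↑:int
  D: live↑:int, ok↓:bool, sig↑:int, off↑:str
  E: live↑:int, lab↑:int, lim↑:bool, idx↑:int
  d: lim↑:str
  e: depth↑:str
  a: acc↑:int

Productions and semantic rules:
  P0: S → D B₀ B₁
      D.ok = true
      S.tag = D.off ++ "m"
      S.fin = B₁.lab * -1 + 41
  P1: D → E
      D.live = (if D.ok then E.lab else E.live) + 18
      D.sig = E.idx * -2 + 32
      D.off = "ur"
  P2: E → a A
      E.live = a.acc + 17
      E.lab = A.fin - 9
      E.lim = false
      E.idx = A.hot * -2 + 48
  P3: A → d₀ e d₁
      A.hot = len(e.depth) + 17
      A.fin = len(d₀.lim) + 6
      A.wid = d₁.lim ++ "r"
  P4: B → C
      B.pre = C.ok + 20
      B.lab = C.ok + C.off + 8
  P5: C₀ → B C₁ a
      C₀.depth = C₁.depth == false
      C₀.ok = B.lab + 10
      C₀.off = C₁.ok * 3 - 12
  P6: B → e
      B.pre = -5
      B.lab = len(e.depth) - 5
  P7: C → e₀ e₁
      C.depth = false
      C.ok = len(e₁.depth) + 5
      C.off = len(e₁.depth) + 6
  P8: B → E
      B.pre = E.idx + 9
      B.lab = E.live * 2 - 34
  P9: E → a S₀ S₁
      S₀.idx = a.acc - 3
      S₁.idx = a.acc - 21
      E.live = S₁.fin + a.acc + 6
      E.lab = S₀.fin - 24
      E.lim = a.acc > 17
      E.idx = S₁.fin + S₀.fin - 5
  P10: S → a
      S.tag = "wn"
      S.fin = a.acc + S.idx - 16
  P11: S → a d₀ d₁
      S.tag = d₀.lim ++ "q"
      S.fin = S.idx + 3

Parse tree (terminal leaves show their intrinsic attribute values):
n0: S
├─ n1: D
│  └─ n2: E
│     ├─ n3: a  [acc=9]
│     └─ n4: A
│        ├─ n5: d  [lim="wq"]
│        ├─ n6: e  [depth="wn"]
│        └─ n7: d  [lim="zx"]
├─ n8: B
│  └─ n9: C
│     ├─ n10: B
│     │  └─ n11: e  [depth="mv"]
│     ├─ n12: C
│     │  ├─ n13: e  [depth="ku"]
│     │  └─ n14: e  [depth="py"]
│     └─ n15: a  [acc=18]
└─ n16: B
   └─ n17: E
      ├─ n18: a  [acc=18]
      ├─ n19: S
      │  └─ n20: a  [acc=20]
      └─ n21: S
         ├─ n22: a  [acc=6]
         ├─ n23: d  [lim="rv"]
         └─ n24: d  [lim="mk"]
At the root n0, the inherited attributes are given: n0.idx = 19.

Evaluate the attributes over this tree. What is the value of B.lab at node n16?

14

1. n0.idx = 19  [given at root]
2. n1.ok = true  [true]
3. n3.acc = 9  [terminal]
4. n5.lim = "wq"  [terminal]
5. n6.depth = "wn"  [terminal]
6. n7.lim = "zx"  [terminal]
7. n4.hot = 19  [len(e.depth) + 17]
8. n4.fin = 8  [len(d₀.lim) + 6]
9. n4.wid = "zxr"  [d₁.lim ++ "r"]
10. n2.live = 26  [a.acc + 17]
11. n2.lab = -1  [A.fin - 9]
12. n2.lim = false  [false]
13. n2.idx = 10  [A.hot * -2 + 48]
14. n1.live = 17  [(if D.ok then E.lab else E.live) + 18]
15. n1.sig = 12  [E.idx * -2 + 32]
16. n1.off = "ur"  ["ur"]
17. n11.depth = "mv"  [terminal]
18. n10.pre = -5  [-5]
19. n10.lab = -3  [len(e.depth) - 5]
20. n13.depth = "ku"  [terminal]
21. n14.depth = "py"  [terminal]
22. n12.depth = false  [false]
23. n12.ok = 7  [len(e₁.depth) + 5]
24. n12.off = 8  [len(e₁.depth) + 6]
25. n15.acc = 18  [terminal]
26. n9.depth = true  [C₁.depth == false]
27. n9.ok = 7  [B.lab + 10]
28. n9.off = 9  [C₁.ok * 3 - 12]
29. n8.pre = 27  [C.ok + 20]
30. n8.lab = 24  [C.ok + C.off + 8]
31. n18.acc = 18  [terminal]
32. n19.idx = 15  [a.acc - 3]
33. n20.acc = 20  [terminal]
34. n19.tag = "wn"  ["wn"]
35. n19.fin = 19  [a.acc + S.idx - 16]
36. n21.idx = -3  [a.acc - 21]
37. n22.acc = 6  [terminal]
38. n23.lim = "rv"  [terminal]
39. n24.lim = "mk"  [terminal]
40. n21.tag = "rvq"  [d₀.lim ++ "q"]
41. n21.fin = 0  [S.idx + 3]
42. n17.live = 24  [S₁.fin + a.acc + 6]
43. n17.lab = -5  [S₀.fin - 24]
44. n17.lim = true  [a.acc > 17]
45. n17.idx = 14  [S₁.fin + S₀.fin - 5]
46. n16.pre = 23  [E.idx + 9]
47. n16.lab = 14  [E.live * 2 - 34]
48. n0.tag = "urm"  [D.off ++ "m"]
49. n0.fin = 27  [B₁.lab * -1 + 41]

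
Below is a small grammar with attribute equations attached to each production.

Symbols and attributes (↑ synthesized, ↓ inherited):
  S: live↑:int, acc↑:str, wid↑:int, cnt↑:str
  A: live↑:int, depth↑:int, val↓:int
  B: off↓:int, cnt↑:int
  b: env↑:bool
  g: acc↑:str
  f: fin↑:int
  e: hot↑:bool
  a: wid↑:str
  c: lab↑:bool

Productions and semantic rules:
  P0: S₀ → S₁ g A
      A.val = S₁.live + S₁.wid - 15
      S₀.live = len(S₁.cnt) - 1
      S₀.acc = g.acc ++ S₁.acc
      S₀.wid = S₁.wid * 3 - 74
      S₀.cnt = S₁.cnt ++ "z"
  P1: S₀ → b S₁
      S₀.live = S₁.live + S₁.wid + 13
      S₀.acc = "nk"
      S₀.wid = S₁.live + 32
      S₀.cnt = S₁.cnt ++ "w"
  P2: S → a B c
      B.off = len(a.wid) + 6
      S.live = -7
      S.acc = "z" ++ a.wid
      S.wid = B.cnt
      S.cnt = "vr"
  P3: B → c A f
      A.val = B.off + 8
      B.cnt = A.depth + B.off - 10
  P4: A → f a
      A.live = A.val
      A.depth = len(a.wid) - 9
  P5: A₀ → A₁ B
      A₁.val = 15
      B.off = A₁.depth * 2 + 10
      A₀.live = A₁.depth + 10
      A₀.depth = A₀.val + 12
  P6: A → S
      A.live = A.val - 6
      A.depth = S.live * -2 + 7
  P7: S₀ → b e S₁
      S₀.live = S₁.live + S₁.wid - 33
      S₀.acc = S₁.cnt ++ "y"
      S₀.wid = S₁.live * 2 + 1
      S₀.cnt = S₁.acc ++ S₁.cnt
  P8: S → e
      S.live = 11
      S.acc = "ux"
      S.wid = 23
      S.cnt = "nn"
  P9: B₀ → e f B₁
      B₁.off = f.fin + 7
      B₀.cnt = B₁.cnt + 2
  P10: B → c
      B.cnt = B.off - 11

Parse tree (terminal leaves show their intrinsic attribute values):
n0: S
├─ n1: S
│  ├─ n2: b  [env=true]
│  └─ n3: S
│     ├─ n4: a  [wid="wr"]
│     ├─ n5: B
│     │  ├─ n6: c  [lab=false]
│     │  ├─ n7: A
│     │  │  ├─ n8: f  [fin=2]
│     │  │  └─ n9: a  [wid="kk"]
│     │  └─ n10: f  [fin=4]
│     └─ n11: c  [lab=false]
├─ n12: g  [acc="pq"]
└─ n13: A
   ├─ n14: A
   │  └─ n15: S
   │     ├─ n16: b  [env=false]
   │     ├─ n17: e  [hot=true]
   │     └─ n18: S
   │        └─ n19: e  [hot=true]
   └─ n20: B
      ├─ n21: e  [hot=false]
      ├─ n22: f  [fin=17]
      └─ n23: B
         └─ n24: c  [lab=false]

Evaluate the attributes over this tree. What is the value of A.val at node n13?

1. n2.env = true  [terminal]
2. n4.wid = "wr"  [terminal]
3. n5.off = 8  [len(a.wid) + 6]
4. n6.lab = false  [terminal]
5. n7.val = 16  [B.off + 8]
6. n8.fin = 2  [terminal]
7. n9.wid = "kk"  [terminal]
8. n7.live = 16  [A.val]
9. n7.depth = -7  [len(a.wid) - 9]
10. n10.fin = 4  [terminal]
11. n5.cnt = -9  [A.depth + B.off - 10]
12. n11.lab = false  [terminal]
13. n3.live = -7  [-7]
14. n3.acc = "zwr"  ["z" ++ a.wid]
15. n3.wid = -9  [B.cnt]
16. n3.cnt = "vr"  ["vr"]
17. n1.live = -3  [S₁.live + S₁.wid + 13]
18. n1.acc = "nk"  ["nk"]
19. n1.wid = 25  [S₁.live + 32]
20. n1.cnt = "vrw"  [S₁.cnt ++ "w"]
21. n12.acc = "pq"  [terminal]
22. n13.val = 7  [S₁.live + S₁.wid - 15]
23. n14.val = 15  [15]
24. n16.env = false  [terminal]
25. n17.hot = true  [terminal]
26. n19.hot = true  [terminal]
27. n18.live = 11  [11]
28. n18.acc = "ux"  ["ux"]
29. n18.wid = 23  [23]
30. n18.cnt = "nn"  ["nn"]
31. n15.live = 1  [S₁.live + S₁.wid - 33]
32. n15.acc = "nny"  [S₁.cnt ++ "y"]
33. n15.wid = 23  [S₁.live * 2 + 1]
34. n15.cnt = "uxnn"  [S₁.acc ++ S₁.cnt]
35. n14.live = 9  [A.val - 6]
36. n14.depth = 5  [S.live * -2 + 7]
37. n20.off = 20  [A₁.depth * 2 + 10]
38. n21.hot = false  [terminal]
39. n22.fin = 17  [terminal]
40. n23.off = 24  [f.fin + 7]
41. n24.lab = false  [terminal]
42. n23.cnt = 13  [B.off - 11]
43. n20.cnt = 15  [B₁.cnt + 2]
44. n13.live = 15  [A₁.depth + 10]
45. n13.depth = 19  [A₀.val + 12]
46. n0.live = 2  [len(S₁.cnt) - 1]
47. n0.acc = "pqnk"  [g.acc ++ S₁.acc]
48. n0.wid = 1  [S₁.wid * 3 - 74]
49. n0.cnt = "vrwz"  [S₁.cnt ++ "z"]

7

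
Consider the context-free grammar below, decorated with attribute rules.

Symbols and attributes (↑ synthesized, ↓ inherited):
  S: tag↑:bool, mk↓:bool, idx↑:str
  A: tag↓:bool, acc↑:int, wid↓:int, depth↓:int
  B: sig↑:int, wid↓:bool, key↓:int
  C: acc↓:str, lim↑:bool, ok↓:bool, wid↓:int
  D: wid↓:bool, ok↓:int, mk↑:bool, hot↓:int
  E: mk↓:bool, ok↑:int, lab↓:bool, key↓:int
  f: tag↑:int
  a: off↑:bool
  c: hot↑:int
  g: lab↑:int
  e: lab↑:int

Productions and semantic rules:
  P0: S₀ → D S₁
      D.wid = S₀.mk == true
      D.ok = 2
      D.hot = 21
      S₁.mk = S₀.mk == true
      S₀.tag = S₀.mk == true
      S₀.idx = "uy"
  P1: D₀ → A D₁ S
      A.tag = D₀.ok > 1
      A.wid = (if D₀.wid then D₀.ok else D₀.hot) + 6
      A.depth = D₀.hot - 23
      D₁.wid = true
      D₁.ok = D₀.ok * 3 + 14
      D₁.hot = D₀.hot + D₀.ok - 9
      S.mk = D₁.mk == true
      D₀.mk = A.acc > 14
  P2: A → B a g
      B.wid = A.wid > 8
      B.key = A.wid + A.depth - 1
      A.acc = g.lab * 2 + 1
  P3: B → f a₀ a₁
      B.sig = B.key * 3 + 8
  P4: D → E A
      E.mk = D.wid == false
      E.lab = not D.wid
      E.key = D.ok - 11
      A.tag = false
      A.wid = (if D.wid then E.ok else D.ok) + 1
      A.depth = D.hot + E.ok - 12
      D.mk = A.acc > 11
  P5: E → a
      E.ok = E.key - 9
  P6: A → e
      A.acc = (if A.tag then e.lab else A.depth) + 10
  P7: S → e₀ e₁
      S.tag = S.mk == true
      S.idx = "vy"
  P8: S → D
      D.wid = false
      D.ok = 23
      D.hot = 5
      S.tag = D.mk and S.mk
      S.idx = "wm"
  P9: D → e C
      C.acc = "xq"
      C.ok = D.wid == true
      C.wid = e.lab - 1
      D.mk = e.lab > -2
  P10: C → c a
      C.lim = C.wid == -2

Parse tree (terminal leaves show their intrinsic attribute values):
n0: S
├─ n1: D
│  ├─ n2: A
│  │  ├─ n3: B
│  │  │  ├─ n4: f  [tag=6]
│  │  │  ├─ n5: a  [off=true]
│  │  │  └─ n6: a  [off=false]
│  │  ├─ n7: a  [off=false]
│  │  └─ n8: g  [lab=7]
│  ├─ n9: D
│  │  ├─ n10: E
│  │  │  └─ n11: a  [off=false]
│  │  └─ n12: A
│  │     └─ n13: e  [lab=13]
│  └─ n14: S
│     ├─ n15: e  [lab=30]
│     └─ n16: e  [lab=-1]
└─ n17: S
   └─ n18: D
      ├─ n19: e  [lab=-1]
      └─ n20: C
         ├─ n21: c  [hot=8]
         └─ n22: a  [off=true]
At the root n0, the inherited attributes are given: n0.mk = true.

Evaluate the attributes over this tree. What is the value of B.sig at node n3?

1. n0.mk = true  [given at root]
2. n1.wid = true  [S₀.mk == true]
3. n1.ok = 2  [2]
4. n1.hot = 21  [21]
5. n2.tag = true  [D₀.ok > 1]
6. n2.wid = 8  [(if D₀.wid then D₀.ok else D₀.hot) + 6]
7. n2.depth = -2  [D₀.hot - 23]
8. n3.wid = false  [A.wid > 8]
9. n3.key = 5  [A.wid + A.depth - 1]
10. n4.tag = 6  [terminal]
11. n5.off = true  [terminal]
12. n6.off = false  [terminal]
13. n3.sig = 23  [B.key * 3 + 8]
14. n7.off = false  [terminal]
15. n8.lab = 7  [terminal]
16. n2.acc = 15  [g.lab * 2 + 1]
17. n9.wid = true  [true]
18. n9.ok = 20  [D₀.ok * 3 + 14]
19. n9.hot = 14  [D₀.hot + D₀.ok - 9]
20. n10.mk = false  [D.wid == false]
21. n10.lab = false  [not D.wid]
22. n10.key = 9  [D.ok - 11]
23. n11.off = false  [terminal]
24. n10.ok = 0  [E.key - 9]
25. n12.tag = false  [false]
26. n12.wid = 1  [(if D.wid then E.ok else D.ok) + 1]
27. n12.depth = 2  [D.hot + E.ok - 12]
28. n13.lab = 13  [terminal]
29. n12.acc = 12  [(if A.tag then e.lab else A.depth) + 10]
30. n9.mk = true  [A.acc > 11]
31. n14.mk = true  [D₁.mk == true]
32. n15.lab = 30  [terminal]
33. n16.lab = -1  [terminal]
34. n14.tag = true  [S.mk == true]
35. n14.idx = "vy"  ["vy"]
36. n1.mk = true  [A.acc > 14]
37. n17.mk = true  [S₀.mk == true]
38. n18.wid = false  [false]
39. n18.ok = 23  [23]
40. n18.hot = 5  [5]
41. n19.lab = -1  [terminal]
42. n20.acc = "xq"  ["xq"]
43. n20.ok = false  [D.wid == true]
44. n20.wid = -2  [e.lab - 1]
45. n21.hot = 8  [terminal]
46. n22.off = true  [terminal]
47. n20.lim = true  [C.wid == -2]
48. n18.mk = true  [e.lab > -2]
49. n17.tag = true  [D.mk and S.mk]
50. n17.idx = "wm"  ["wm"]
51. n0.tag = true  [S₀.mk == true]
52. n0.idx = "uy"  ["uy"]

23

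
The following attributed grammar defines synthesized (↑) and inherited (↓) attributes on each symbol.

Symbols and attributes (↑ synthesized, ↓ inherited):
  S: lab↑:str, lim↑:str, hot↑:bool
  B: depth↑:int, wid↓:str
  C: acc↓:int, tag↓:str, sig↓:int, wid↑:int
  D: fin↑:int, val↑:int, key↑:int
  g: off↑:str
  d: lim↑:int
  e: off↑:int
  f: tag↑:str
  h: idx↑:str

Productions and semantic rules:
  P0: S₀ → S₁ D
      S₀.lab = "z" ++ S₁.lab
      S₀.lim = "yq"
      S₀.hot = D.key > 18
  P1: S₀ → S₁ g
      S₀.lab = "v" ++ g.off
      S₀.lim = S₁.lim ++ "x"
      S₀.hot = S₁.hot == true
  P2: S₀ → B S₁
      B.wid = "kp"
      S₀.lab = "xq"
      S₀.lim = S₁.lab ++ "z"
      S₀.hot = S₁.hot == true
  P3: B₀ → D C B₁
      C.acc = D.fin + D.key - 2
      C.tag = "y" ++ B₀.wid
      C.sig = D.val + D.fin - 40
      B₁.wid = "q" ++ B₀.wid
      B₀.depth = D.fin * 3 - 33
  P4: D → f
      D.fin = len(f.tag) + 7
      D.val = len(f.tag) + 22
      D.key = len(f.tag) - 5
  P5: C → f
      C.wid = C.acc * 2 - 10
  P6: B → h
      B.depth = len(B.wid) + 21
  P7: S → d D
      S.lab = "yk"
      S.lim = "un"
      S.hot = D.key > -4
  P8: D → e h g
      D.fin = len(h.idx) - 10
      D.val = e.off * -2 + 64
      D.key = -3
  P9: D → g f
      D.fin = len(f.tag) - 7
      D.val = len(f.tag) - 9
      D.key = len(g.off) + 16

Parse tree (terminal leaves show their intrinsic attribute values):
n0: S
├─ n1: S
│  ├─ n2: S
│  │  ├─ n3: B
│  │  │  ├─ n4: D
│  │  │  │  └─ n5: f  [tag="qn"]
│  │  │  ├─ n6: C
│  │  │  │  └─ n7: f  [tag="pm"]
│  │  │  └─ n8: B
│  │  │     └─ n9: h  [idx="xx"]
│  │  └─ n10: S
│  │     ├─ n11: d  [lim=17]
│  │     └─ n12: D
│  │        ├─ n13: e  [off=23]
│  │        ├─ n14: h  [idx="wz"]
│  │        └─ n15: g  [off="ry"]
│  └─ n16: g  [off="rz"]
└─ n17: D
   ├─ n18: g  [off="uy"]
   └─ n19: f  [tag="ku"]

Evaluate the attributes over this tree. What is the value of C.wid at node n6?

-2

1. n3.wid = "kp"  ["kp"]
2. n5.tag = "qn"  [terminal]
3. n4.fin = 9  [len(f.tag) + 7]
4. n4.val = 24  [len(f.tag) + 22]
5. n4.key = -3  [len(f.tag) - 5]
6. n6.acc = 4  [D.fin + D.key - 2]
7. n6.tag = "ykp"  ["y" ++ B₀.wid]
8. n6.sig = -7  [D.val + D.fin - 40]
9. n7.tag = "pm"  [terminal]
10. n6.wid = -2  [C.acc * 2 - 10]
11. n8.wid = "qkp"  ["q" ++ B₀.wid]
12. n9.idx = "xx"  [terminal]
13. n8.depth = 24  [len(B.wid) + 21]
14. n3.depth = -6  [D.fin * 3 - 33]
15. n11.lim = 17  [terminal]
16. n13.off = 23  [terminal]
17. n14.idx = "wz"  [terminal]
18. n15.off = "ry"  [terminal]
19. n12.fin = -8  [len(h.idx) - 10]
20. n12.val = 18  [e.off * -2 + 64]
21. n12.key = -3  [-3]
22. n10.lab = "yk"  ["yk"]
23. n10.lim = "un"  ["un"]
24. n10.hot = true  [D.key > -4]
25. n2.lab = "xq"  ["xq"]
26. n2.lim = "ykz"  [S₁.lab ++ "z"]
27. n2.hot = true  [S₁.hot == true]
28. n16.off = "rz"  [terminal]
29. n1.lab = "vrz"  ["v" ++ g.off]
30. n1.lim = "ykzx"  [S₁.lim ++ "x"]
31. n1.hot = true  [S₁.hot == true]
32. n18.off = "uy"  [terminal]
33. n19.tag = "ku"  [terminal]
34. n17.fin = -5  [len(f.tag) - 7]
35. n17.val = -7  [len(f.tag) - 9]
36. n17.key = 18  [len(g.off) + 16]
37. n0.lab = "zvrz"  ["z" ++ S₁.lab]
38. n0.lim = "yq"  ["yq"]
39. n0.hot = false  [D.key > 18]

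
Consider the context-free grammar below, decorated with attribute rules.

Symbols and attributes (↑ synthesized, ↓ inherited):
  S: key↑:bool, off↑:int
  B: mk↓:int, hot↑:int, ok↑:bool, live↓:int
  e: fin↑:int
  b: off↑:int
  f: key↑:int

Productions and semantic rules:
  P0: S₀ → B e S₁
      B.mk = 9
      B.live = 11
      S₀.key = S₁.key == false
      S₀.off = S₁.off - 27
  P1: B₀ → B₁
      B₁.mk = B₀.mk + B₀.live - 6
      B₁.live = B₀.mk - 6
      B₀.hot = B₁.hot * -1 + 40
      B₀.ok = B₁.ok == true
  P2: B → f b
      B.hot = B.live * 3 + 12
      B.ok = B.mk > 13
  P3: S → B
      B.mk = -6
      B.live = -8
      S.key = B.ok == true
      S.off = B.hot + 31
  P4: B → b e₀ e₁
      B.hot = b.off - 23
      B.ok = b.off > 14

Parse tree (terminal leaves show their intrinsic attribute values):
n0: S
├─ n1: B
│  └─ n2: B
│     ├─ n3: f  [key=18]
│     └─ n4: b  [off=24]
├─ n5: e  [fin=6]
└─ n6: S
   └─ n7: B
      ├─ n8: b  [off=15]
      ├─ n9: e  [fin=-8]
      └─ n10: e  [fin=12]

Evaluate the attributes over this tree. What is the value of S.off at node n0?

1. n1.mk = 9  [9]
2. n1.live = 11  [11]
3. n2.mk = 14  [B₀.mk + B₀.live - 6]
4. n2.live = 3  [B₀.mk - 6]
5. n3.key = 18  [terminal]
6. n4.off = 24  [terminal]
7. n2.hot = 21  [B.live * 3 + 12]
8. n2.ok = true  [B.mk > 13]
9. n1.hot = 19  [B₁.hot * -1 + 40]
10. n1.ok = true  [B₁.ok == true]
11. n5.fin = 6  [terminal]
12. n7.mk = -6  [-6]
13. n7.live = -8  [-8]
14. n8.off = 15  [terminal]
15. n9.fin = -8  [terminal]
16. n10.fin = 12  [terminal]
17. n7.hot = -8  [b.off - 23]
18. n7.ok = true  [b.off > 14]
19. n6.key = true  [B.ok == true]
20. n6.off = 23  [B.hot + 31]
21. n0.key = false  [S₁.key == false]
22. n0.off = -4  [S₁.off - 27]

-4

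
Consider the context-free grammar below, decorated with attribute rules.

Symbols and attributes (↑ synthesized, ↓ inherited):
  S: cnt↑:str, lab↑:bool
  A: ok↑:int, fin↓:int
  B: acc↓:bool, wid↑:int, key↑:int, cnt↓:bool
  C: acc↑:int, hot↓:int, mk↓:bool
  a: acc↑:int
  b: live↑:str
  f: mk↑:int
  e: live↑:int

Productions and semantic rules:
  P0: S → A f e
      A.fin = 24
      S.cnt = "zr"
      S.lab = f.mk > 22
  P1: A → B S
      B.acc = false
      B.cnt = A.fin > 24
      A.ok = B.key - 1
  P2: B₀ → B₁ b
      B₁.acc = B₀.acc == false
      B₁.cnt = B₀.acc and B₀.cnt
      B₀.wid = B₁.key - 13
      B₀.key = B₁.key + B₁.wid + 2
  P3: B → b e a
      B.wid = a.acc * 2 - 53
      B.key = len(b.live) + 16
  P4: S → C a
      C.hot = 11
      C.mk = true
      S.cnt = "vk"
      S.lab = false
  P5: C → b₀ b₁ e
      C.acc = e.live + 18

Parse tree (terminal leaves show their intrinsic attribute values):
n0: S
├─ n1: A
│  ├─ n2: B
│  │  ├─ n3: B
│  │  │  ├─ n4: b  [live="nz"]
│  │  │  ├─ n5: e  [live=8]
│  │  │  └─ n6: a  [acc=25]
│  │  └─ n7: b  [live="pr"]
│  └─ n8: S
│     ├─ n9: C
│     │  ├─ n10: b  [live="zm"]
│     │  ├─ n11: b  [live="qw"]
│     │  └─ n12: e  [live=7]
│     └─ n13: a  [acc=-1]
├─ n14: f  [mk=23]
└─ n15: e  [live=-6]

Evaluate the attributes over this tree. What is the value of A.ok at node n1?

16

1. n1.fin = 24  [24]
2. n2.acc = false  [false]
3. n2.cnt = false  [A.fin > 24]
4. n3.acc = true  [B₀.acc == false]
5. n3.cnt = false  [B₀.acc and B₀.cnt]
6. n4.live = "nz"  [terminal]
7. n5.live = 8  [terminal]
8. n6.acc = 25  [terminal]
9. n3.wid = -3  [a.acc * 2 - 53]
10. n3.key = 18  [len(b.live) + 16]
11. n7.live = "pr"  [terminal]
12. n2.wid = 5  [B₁.key - 13]
13. n2.key = 17  [B₁.key + B₁.wid + 2]
14. n9.hot = 11  [11]
15. n9.mk = true  [true]
16. n10.live = "zm"  [terminal]
17. n11.live = "qw"  [terminal]
18. n12.live = 7  [terminal]
19. n9.acc = 25  [e.live + 18]
20. n13.acc = -1  [terminal]
21. n8.cnt = "vk"  ["vk"]
22. n8.lab = false  [false]
23. n1.ok = 16  [B.key - 1]
24. n14.mk = 23  [terminal]
25. n15.live = -6  [terminal]
26. n0.cnt = "zr"  ["zr"]
27. n0.lab = true  [f.mk > 22]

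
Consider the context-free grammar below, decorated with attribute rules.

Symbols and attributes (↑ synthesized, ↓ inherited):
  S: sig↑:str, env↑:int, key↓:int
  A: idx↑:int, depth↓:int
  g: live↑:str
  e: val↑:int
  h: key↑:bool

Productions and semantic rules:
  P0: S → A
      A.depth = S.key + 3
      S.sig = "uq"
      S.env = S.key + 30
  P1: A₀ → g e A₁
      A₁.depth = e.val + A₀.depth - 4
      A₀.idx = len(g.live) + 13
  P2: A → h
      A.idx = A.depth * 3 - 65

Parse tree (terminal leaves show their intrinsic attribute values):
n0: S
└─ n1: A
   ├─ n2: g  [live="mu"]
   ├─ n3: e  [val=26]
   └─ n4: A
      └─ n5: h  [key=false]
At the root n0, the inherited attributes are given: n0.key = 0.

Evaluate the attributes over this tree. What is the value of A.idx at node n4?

1. n0.key = 0  [given at root]
2. n1.depth = 3  [S.key + 3]
3. n2.live = "mu"  [terminal]
4. n3.val = 26  [terminal]
5. n4.depth = 25  [e.val + A₀.depth - 4]
6. n5.key = false  [terminal]
7. n4.idx = 10  [A.depth * 3 - 65]
8. n1.idx = 15  [len(g.live) + 13]
9. n0.sig = "uq"  ["uq"]
10. n0.env = 30  [S.key + 30]

10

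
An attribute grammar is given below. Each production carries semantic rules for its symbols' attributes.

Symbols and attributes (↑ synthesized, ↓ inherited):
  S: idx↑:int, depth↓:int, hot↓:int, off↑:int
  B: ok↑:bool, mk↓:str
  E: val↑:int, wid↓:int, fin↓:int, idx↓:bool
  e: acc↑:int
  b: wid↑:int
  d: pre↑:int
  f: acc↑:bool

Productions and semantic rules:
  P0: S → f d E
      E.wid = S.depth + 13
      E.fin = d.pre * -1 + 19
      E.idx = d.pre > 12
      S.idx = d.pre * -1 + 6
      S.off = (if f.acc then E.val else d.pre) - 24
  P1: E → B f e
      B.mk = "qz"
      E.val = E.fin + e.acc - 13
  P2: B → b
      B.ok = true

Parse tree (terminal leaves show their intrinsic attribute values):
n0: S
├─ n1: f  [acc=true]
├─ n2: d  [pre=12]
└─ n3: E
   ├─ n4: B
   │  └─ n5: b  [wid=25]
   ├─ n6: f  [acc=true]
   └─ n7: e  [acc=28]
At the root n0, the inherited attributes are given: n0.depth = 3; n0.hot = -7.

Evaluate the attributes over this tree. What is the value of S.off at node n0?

1. n0.depth = 3  [given at root]
2. n0.hot = -7  [given at root]
3. n1.acc = true  [terminal]
4. n2.pre = 12  [terminal]
5. n3.wid = 16  [S.depth + 13]
6. n3.fin = 7  [d.pre * -1 + 19]
7. n3.idx = false  [d.pre > 12]
8. n4.mk = "qz"  ["qz"]
9. n5.wid = 25  [terminal]
10. n4.ok = true  [true]
11. n6.acc = true  [terminal]
12. n7.acc = 28  [terminal]
13. n3.val = 22  [E.fin + e.acc - 13]
14. n0.idx = -6  [d.pre * -1 + 6]
15. n0.off = -2  [(if f.acc then E.val else d.pre) - 24]

-2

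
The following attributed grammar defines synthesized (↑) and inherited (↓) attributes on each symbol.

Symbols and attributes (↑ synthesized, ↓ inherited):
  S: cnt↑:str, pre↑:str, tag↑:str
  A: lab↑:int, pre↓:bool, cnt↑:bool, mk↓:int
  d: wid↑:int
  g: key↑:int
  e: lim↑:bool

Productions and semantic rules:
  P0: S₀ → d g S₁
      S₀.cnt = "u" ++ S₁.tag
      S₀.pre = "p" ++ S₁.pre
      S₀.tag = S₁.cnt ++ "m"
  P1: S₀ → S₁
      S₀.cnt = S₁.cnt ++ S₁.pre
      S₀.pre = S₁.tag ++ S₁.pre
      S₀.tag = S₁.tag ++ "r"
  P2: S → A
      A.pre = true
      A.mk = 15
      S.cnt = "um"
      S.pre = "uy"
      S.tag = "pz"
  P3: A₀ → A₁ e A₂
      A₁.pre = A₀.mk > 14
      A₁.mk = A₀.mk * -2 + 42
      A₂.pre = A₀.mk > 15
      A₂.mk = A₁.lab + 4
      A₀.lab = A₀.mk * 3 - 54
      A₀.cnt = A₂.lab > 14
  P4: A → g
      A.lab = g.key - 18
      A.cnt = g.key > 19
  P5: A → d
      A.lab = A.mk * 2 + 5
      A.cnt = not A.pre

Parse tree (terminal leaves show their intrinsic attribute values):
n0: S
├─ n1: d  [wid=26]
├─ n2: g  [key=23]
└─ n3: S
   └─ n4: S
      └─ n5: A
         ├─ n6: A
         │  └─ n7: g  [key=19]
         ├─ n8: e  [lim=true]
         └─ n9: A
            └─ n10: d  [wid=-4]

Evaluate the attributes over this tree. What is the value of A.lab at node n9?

1. n1.wid = 26  [terminal]
2. n2.key = 23  [terminal]
3. n5.pre = true  [true]
4. n5.mk = 15  [15]
5. n6.pre = true  [A₀.mk > 14]
6. n6.mk = 12  [A₀.mk * -2 + 42]
7. n7.key = 19  [terminal]
8. n6.lab = 1  [g.key - 18]
9. n6.cnt = false  [g.key > 19]
10. n8.lim = true  [terminal]
11. n9.pre = false  [A₀.mk > 15]
12. n9.mk = 5  [A₁.lab + 4]
13. n10.wid = -4  [terminal]
14. n9.lab = 15  [A.mk * 2 + 5]
15. n9.cnt = true  [not A.pre]
16. n5.lab = -9  [A₀.mk * 3 - 54]
17. n5.cnt = true  [A₂.lab > 14]
18. n4.cnt = "um"  ["um"]
19. n4.pre = "uy"  ["uy"]
20. n4.tag = "pz"  ["pz"]
21. n3.cnt = "umuy"  [S₁.cnt ++ S₁.pre]
22. n3.pre = "pzuy"  [S₁.tag ++ S₁.pre]
23. n3.tag = "pzr"  [S₁.tag ++ "r"]
24. n0.cnt = "upzr"  ["u" ++ S₁.tag]
25. n0.pre = "ppzuy"  ["p" ++ S₁.pre]
26. n0.tag = "umuym"  [S₁.cnt ++ "m"]

15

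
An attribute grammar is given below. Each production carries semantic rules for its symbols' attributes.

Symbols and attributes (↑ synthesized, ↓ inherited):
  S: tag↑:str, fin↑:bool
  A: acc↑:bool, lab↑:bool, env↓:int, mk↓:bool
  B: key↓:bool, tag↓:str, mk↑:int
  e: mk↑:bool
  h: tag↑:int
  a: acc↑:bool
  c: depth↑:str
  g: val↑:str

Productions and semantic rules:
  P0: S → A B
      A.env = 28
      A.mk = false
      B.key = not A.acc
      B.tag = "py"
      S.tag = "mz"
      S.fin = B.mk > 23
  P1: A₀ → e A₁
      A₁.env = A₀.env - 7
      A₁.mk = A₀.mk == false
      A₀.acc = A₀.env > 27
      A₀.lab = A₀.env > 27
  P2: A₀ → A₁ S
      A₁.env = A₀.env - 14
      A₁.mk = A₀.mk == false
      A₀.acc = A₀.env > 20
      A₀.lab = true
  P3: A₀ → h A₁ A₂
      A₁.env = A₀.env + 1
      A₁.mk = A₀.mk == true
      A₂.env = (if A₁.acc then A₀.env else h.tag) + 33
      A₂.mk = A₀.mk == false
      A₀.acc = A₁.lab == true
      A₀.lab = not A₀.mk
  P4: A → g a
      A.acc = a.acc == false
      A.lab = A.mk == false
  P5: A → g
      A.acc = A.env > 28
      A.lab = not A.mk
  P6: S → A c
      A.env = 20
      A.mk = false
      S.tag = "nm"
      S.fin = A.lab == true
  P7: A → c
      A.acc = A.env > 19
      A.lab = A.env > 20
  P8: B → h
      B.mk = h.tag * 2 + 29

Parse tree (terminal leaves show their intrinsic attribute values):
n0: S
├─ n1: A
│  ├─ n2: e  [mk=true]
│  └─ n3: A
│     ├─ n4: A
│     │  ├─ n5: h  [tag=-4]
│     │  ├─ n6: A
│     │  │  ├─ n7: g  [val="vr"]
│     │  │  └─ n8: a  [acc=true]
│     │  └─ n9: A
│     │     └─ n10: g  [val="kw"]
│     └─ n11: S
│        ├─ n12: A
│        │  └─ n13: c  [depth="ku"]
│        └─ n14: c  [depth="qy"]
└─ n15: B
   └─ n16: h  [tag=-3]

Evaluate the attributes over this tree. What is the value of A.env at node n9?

1. n1.env = 28  [28]
2. n1.mk = false  [false]
3. n2.mk = true  [terminal]
4. n3.env = 21  [A₀.env - 7]
5. n3.mk = true  [A₀.mk == false]
6. n4.env = 7  [A₀.env - 14]
7. n4.mk = false  [A₀.mk == false]
8. n5.tag = -4  [terminal]
9. n6.env = 8  [A₀.env + 1]
10. n6.mk = false  [A₀.mk == true]
11. n7.val = "vr"  [terminal]
12. n8.acc = true  [terminal]
13. n6.acc = false  [a.acc == false]
14. n6.lab = true  [A.mk == false]
15. n9.env = 29  [(if A₁.acc then A₀.env else h.tag) + 33]
16. n9.mk = true  [A₀.mk == false]
17. n10.val = "kw"  [terminal]
18. n9.acc = true  [A.env > 28]
19. n9.lab = false  [not A.mk]
20. n4.acc = true  [A₁.lab == true]
21. n4.lab = true  [not A₀.mk]
22. n12.env = 20  [20]
23. n12.mk = false  [false]
24. n13.depth = "ku"  [terminal]
25. n12.acc = true  [A.env > 19]
26. n12.lab = false  [A.env > 20]
27. n14.depth = "qy"  [terminal]
28. n11.tag = "nm"  ["nm"]
29. n11.fin = false  [A.lab == true]
30. n3.acc = true  [A₀.env > 20]
31. n3.lab = true  [true]
32. n1.acc = true  [A₀.env > 27]
33. n1.lab = true  [A₀.env > 27]
34. n15.key = false  [not A.acc]
35. n15.tag = "py"  ["py"]
36. n16.tag = -3  [terminal]
37. n15.mk = 23  [h.tag * 2 + 29]
38. n0.tag = "mz"  ["mz"]
39. n0.fin = false  [B.mk > 23]

29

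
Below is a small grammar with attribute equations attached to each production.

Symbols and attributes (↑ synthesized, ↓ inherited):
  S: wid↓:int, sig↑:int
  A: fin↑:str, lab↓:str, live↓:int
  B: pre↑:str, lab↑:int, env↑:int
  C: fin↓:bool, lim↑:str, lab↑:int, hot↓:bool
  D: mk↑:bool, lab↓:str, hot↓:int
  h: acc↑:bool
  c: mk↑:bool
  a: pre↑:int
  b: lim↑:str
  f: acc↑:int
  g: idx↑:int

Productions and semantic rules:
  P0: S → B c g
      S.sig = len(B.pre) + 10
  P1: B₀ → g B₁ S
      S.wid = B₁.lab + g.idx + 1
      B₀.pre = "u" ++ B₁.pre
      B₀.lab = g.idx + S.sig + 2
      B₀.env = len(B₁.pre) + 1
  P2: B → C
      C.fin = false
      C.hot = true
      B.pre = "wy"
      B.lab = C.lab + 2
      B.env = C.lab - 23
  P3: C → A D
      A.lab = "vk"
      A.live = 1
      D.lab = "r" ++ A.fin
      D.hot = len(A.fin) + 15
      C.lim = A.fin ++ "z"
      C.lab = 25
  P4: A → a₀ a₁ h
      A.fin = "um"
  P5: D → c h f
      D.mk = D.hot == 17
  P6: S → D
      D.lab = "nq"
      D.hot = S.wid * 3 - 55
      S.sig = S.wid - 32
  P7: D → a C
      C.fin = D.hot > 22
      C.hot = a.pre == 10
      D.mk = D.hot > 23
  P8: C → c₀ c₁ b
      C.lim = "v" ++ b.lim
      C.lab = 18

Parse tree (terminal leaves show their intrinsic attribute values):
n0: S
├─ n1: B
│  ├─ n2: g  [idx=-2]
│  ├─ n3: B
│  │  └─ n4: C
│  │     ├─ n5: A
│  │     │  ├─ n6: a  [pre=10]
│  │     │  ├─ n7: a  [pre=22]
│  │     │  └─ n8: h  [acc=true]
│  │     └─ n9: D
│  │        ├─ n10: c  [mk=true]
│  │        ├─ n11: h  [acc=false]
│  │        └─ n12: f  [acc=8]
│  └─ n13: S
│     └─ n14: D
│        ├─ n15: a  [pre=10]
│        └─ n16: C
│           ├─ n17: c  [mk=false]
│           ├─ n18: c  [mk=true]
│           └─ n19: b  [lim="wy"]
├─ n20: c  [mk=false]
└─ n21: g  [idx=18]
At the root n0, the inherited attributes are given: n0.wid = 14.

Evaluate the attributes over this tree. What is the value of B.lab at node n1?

1. n0.wid = 14  [given at root]
2. n2.idx = -2  [terminal]
3. n4.fin = false  [false]
4. n4.hot = true  [true]
5. n5.lab = "vk"  ["vk"]
6. n5.live = 1  [1]
7. n6.pre = 10  [terminal]
8. n7.pre = 22  [terminal]
9. n8.acc = true  [terminal]
10. n5.fin = "um"  ["um"]
11. n9.lab = "rum"  ["r" ++ A.fin]
12. n9.hot = 17  [len(A.fin) + 15]
13. n10.mk = true  [terminal]
14. n11.acc = false  [terminal]
15. n12.acc = 8  [terminal]
16. n9.mk = true  [D.hot == 17]
17. n4.lim = "umz"  [A.fin ++ "z"]
18. n4.lab = 25  [25]
19. n3.pre = "wy"  ["wy"]
20. n3.lab = 27  [C.lab + 2]
21. n3.env = 2  [C.lab - 23]
22. n13.wid = 26  [B₁.lab + g.idx + 1]
23. n14.lab = "nq"  ["nq"]
24. n14.hot = 23  [S.wid * 3 - 55]
25. n15.pre = 10  [terminal]
26. n16.fin = true  [D.hot > 22]
27. n16.hot = true  [a.pre == 10]
28. n17.mk = false  [terminal]
29. n18.mk = true  [terminal]
30. n19.lim = "wy"  [terminal]
31. n16.lim = "vwy"  ["v" ++ b.lim]
32. n16.lab = 18  [18]
33. n14.mk = false  [D.hot > 23]
34. n13.sig = -6  [S.wid - 32]
35. n1.pre = "uwy"  ["u" ++ B₁.pre]
36. n1.lab = -6  [g.idx + S.sig + 2]
37. n1.env = 3  [len(B₁.pre) + 1]
38. n20.mk = false  [terminal]
39. n21.idx = 18  [terminal]
40. n0.sig = 13  [len(B.pre) + 10]

-6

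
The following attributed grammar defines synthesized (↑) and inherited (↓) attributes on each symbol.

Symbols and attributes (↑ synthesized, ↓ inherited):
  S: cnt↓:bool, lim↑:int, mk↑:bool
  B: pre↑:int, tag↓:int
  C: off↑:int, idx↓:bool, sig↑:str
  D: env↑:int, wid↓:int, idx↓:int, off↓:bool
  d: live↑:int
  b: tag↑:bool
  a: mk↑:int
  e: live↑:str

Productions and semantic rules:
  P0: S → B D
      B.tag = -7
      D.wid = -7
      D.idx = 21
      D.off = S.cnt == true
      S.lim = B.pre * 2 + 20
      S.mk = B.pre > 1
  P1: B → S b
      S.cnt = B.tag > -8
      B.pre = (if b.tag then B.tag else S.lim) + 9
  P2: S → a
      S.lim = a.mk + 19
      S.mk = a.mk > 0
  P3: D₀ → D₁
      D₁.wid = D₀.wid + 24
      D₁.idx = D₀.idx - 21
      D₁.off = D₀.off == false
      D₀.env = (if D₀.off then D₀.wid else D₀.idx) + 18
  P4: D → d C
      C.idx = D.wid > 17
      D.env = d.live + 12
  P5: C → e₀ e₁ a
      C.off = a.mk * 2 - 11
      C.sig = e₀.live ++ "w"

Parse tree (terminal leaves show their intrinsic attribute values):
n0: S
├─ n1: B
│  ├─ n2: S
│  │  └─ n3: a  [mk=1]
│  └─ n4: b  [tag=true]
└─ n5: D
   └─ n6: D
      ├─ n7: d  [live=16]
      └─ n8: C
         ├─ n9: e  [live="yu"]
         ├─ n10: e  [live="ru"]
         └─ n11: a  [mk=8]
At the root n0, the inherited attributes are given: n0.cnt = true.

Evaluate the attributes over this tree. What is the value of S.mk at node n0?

1. n0.cnt = true  [given at root]
2. n1.tag = -7  [-7]
3. n2.cnt = true  [B.tag > -8]
4. n3.mk = 1  [terminal]
5. n2.lim = 20  [a.mk + 19]
6. n2.mk = true  [a.mk > 0]
7. n4.tag = true  [terminal]
8. n1.pre = 2  [(if b.tag then B.tag else S.lim) + 9]
9. n5.wid = -7  [-7]
10. n5.idx = 21  [21]
11. n5.off = true  [S.cnt == true]
12. n6.wid = 17  [D₀.wid + 24]
13. n6.idx = 0  [D₀.idx - 21]
14. n6.off = false  [D₀.off == false]
15. n7.live = 16  [terminal]
16. n8.idx = false  [D.wid > 17]
17. n9.live = "yu"  [terminal]
18. n10.live = "ru"  [terminal]
19. n11.mk = 8  [terminal]
20. n8.off = 5  [a.mk * 2 - 11]
21. n8.sig = "yuw"  [e₀.live ++ "w"]
22. n6.env = 28  [d.live + 12]
23. n5.env = 11  [(if D₀.off then D₀.wid else D₀.idx) + 18]
24. n0.lim = 24  [B.pre * 2 + 20]
25. n0.mk = true  [B.pre > 1]

true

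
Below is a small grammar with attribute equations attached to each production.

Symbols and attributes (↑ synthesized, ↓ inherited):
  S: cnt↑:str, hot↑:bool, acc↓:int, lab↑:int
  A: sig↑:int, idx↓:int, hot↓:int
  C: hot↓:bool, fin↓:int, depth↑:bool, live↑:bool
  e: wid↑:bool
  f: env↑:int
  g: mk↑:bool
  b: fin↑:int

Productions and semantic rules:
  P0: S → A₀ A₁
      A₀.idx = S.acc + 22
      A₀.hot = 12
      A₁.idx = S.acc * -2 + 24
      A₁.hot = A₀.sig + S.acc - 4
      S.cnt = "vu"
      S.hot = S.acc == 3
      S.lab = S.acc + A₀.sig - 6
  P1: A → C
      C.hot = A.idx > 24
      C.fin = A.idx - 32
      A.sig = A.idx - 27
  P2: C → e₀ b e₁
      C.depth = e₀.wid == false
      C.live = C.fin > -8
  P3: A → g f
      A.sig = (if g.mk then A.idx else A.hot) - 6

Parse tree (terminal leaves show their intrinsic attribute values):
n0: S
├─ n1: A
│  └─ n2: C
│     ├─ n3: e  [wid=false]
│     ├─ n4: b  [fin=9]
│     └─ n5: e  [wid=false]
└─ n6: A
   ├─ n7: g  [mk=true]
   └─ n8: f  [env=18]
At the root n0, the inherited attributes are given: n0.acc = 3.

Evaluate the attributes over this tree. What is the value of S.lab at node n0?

1. n0.acc = 3  [given at root]
2. n1.idx = 25  [S.acc + 22]
3. n1.hot = 12  [12]
4. n2.hot = true  [A.idx > 24]
5. n2.fin = -7  [A.idx - 32]
6. n3.wid = false  [terminal]
7. n4.fin = 9  [terminal]
8. n5.wid = false  [terminal]
9. n2.depth = true  [e₀.wid == false]
10. n2.live = true  [C.fin > -8]
11. n1.sig = -2  [A.idx - 27]
12. n6.idx = 18  [S.acc * -2 + 24]
13. n6.hot = -3  [A₀.sig + S.acc - 4]
14. n7.mk = true  [terminal]
15. n8.env = 18  [terminal]
16. n6.sig = 12  [(if g.mk then A.idx else A.hot) - 6]
17. n0.cnt = "vu"  ["vu"]
18. n0.hot = true  [S.acc == 3]
19. n0.lab = -5  [S.acc + A₀.sig - 6]

-5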